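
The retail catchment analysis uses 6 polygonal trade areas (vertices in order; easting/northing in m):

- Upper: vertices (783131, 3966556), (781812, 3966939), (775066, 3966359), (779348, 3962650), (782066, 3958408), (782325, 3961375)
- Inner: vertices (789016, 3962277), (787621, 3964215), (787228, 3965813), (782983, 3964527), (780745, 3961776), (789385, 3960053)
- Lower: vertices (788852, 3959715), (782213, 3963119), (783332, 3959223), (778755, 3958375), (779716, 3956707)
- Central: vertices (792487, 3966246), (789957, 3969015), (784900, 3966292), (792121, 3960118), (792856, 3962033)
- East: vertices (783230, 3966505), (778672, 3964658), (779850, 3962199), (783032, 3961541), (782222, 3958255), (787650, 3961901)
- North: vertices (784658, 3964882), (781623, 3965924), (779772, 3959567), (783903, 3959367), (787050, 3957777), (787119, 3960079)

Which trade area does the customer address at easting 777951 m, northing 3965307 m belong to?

Upper

Cast a ray rightward from (777951, 3965307). For each polygon, the edges (by vertex number in listed order) whose endpoints lie on opposite sides of northing = 3965307, where each meets that height, and whether that is right or left of the point:
Upper: 3–4 at easting≈776280.5 (left), 6–1 at easting≈782936.7 (right) → 1 crossing.
Inner: 2–3 at easting≈787352.4 (right), 3–4 at easting≈785557.7 (right) → 2 crossings.
Lower: no edge straddles that height → 0 crossings.
Central: 3–4 at easting≈786052.0 (right), 5–1 at easting≈792569.2 (right) → 2 crossings.
East: 1–2 at easting≈780273.6 (right), 6–1 at easting≈784380.1 (right) → 2 crossings.
North: 1–2 at easting≈783420.1 (right), 2–3 at easting≈781443.3 (right) → 2 crossings.
Only Upper has an odd count, so the point is inside Upper.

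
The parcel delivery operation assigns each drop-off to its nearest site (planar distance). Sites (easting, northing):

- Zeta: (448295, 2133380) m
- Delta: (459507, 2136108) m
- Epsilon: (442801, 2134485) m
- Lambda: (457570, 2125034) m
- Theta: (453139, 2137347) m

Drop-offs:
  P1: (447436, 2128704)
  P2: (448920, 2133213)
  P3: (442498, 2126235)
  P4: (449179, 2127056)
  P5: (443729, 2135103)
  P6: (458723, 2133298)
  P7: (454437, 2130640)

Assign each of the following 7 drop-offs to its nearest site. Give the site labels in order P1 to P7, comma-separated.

P1 → Zeta (d²=22602857.00)
P2 → Zeta (d²=418514.00)
P3 → Epsilon (d²=68154309.00)
P4 → Zeta (d²=40774432.00)
P5 → Epsilon (d²=1243108.00)
P6 → Delta (d²=8510756.00)
P7 → Lambda (d²=41242925.00)

Zeta, Zeta, Epsilon, Zeta, Epsilon, Delta, Lambda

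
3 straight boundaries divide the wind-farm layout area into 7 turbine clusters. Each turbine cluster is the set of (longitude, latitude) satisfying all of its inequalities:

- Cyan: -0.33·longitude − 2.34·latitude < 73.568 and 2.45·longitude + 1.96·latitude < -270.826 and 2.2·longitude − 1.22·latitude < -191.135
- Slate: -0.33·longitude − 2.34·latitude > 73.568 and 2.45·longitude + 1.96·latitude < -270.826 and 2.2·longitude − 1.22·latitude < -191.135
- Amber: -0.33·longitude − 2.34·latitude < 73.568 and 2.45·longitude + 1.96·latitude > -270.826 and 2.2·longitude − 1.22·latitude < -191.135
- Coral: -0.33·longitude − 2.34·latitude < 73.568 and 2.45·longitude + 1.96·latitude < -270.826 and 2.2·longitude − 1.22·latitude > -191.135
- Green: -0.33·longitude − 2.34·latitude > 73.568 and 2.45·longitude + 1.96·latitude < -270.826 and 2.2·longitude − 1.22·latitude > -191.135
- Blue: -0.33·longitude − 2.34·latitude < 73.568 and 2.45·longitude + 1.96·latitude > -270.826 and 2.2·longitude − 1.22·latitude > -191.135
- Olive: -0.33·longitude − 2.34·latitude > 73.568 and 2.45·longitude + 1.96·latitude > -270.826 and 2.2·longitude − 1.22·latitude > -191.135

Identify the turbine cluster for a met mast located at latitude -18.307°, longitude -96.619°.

Green

-0.33·-96.619 − 2.34·-18.307 = 74.723, which is > 73.568
2.45·-96.619 + 1.96·-18.307 = -272.598, which is < -270.826
2.2·-96.619 − 1.22·-18.307 = -190.227, which is > -191.135
This sign pattern matches Green.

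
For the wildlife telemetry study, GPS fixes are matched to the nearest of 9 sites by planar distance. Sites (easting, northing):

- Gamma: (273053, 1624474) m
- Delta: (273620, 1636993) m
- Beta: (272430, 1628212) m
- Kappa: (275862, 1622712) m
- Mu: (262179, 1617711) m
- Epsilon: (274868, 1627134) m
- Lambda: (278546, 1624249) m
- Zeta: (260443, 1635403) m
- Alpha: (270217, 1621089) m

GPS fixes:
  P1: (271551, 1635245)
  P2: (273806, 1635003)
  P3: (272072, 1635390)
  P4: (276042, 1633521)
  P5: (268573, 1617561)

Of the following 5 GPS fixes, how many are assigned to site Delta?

4

P1 → Delta
P2 → Delta
P3 → Delta
P4 → Delta
P5 → Alpha
4 of the 5 go to Delta.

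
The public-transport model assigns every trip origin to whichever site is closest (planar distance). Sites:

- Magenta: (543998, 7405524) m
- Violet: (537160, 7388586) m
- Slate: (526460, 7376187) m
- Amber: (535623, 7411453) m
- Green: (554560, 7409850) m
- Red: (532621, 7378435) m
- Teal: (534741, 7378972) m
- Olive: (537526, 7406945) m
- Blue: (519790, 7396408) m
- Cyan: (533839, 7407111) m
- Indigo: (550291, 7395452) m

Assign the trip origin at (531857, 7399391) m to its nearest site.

Squared distances to each site:
Magenta: 185017570.000; Violet: 144869834.000; Slate: 567553225.000; Amber: 159674600.000; Green: 624816890.000; Red: 439737632.000; Teal: 425253017.000; Olive: 89200477.000; Blue: 154510778.000; Cyan: 63526724.000; Indigo: 355328077.000.
Minimum at Cyan.

Cyan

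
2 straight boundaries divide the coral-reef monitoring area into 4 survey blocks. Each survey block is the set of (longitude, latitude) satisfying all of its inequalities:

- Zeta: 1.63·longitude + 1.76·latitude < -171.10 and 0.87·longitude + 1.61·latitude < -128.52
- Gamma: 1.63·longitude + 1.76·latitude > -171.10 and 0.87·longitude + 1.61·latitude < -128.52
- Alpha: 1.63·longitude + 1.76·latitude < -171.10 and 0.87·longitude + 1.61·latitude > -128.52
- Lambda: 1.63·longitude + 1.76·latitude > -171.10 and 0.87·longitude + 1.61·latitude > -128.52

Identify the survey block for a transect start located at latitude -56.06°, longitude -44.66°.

Zeta

1.63·-44.66 + 1.76·-56.06 = -171.461, which is < -171.10
0.87·-44.66 + 1.61·-56.06 = -129.111, which is < -128.52
This sign pattern matches Zeta.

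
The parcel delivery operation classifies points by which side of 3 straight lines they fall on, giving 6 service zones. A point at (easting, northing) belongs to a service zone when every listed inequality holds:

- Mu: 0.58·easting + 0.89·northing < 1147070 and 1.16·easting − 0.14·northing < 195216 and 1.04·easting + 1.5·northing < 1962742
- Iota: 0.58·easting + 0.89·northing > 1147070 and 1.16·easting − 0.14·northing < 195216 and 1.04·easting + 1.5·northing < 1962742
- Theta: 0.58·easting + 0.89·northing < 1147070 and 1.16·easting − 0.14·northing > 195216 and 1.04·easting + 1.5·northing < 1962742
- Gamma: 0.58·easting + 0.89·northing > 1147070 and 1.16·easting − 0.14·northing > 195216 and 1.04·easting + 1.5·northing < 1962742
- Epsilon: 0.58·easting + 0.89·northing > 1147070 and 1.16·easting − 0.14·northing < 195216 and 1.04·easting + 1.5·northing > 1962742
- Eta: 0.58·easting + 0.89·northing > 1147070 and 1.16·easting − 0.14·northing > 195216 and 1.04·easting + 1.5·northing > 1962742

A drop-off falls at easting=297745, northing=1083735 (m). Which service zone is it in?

Mu

0.58·297745 + 0.89·1083735 = 1137216.250, which is < 1147070
1.16·297745 − 0.14·1083735 = 193661.300, which is < 195216
1.04·297745 + 1.5·1083735 = 1935257.300, which is < 1962742
This sign pattern matches Mu.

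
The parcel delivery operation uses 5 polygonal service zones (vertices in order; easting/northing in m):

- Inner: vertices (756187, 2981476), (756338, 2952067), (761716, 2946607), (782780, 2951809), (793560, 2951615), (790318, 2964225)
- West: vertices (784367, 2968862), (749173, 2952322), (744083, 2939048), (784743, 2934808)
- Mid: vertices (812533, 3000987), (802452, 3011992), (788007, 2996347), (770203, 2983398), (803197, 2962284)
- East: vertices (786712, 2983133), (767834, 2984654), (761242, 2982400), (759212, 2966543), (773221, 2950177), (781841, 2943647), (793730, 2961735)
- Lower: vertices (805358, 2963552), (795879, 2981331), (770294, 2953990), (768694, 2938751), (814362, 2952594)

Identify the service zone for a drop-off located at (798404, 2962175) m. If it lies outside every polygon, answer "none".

Lower

Cast a ray rightward from (798404, 2962175). For each polygon, the edges (by vertex number in listed order) whose endpoints lie on opposite sides of northing = 2962175, where each meets that height, and whether that is right or left of the point:
Inner: 1–2 at easting≈756286.1 (left), 5–6 at easting≈790845.0 (left) → 0 crossings.
West: 1–2 at easting≈770138.3 (left), 4–1 at easting≈784440.8 (left) → 0 crossings.
Mid: no edge straddles that height → 0 crossings.
East: 4–5 at easting≈762950.9 (left), 7–1 at easting≈793585.7 (left) → 0 crossings.
Lower: 2–3 at easting≈777953.3 (left), 5–1 at easting≈806489.5 (right) → 1 crossing.
Only Lower has an odd count, so the point is inside Lower.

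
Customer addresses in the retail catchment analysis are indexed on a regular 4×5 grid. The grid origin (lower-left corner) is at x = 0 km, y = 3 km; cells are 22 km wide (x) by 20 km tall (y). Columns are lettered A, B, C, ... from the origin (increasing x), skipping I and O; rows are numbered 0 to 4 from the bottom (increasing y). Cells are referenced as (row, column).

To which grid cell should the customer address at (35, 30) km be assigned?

Column index: ⌊(35 − 0) / 22⌋ = ⌊1.591⌋ = 1 → column B
Row offset from origin: ⌊(30 − 3) / 20⌋ = ⌊1.350⌋ = 1 → row 1

(1, B)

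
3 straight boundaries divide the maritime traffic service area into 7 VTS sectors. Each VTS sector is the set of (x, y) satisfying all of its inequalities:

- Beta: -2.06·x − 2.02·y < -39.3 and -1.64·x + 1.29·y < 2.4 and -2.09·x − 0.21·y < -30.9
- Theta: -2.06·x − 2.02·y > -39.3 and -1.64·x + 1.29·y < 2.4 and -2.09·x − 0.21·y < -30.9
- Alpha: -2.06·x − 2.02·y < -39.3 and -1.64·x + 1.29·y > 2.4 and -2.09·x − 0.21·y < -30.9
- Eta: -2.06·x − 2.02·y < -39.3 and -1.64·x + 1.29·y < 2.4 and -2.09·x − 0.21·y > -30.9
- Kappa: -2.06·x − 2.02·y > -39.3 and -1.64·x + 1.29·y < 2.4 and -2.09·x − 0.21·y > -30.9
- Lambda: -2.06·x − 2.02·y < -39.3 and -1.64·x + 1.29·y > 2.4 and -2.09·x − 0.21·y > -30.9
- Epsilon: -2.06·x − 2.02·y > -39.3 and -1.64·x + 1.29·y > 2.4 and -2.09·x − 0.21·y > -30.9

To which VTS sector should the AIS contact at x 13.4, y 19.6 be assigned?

Alpha

-2.06·13.4 − 2.02·19.6 = -67.196, which is < -39.3
-1.64·13.4 + 1.29·19.6 = 3.308, which is > 2.4
-2.09·13.4 − 0.21·19.6 = -32.122, which is < -30.9
This sign pattern matches Alpha.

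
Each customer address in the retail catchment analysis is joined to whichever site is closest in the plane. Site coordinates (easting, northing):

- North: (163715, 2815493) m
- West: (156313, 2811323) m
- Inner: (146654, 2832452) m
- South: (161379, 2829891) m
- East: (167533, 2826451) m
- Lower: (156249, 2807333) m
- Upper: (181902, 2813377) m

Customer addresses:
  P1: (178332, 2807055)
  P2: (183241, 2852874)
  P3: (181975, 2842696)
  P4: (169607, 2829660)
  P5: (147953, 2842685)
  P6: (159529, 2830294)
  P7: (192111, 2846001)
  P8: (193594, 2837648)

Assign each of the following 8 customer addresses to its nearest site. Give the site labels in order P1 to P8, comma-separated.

Upper, East, East, East, Inner, South, East, Upper

P1 → Upper (d²=52712584.00)
P2 → East (d²=944916193.00)
P3 → East (d²=472471389.00)
P4 → East (d²=14599157.00)
P5 → Inner (d²=106401690.00)
P6 → South (d²=3584909.00)
P7 → East (d²=986280584.00)
P8 → Upper (d²=725784305.00)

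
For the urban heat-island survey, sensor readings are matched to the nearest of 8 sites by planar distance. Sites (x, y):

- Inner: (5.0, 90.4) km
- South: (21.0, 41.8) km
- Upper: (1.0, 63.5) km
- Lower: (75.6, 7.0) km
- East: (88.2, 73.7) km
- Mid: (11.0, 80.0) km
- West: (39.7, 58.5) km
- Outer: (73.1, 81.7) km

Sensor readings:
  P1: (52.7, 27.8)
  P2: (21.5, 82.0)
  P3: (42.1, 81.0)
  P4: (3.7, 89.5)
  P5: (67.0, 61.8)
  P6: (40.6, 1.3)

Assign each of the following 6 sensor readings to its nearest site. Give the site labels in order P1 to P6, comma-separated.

P1 → Lower (d²=957.05)
P2 → Mid (d²=114.25)
P3 → West (d²=512.01)
P4 → Inner (d²=2.50)
P5 → Outer (d²=433.22)
P6 → Lower (d²=1257.49)

Lower, Mid, West, Inner, Outer, Lower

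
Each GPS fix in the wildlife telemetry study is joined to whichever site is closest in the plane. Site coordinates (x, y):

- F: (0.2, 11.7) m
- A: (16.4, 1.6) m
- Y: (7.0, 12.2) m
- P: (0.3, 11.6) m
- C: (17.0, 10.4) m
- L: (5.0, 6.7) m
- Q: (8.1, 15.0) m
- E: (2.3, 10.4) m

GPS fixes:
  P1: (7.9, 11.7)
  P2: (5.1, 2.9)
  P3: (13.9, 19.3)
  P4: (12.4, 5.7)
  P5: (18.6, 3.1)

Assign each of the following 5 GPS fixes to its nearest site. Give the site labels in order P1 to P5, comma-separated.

P1 → Y (d²=1.06)
P2 → L (d²=14.45)
P3 → Q (d²=52.13)
P4 → A (d²=32.81)
P5 → A (d²=7.09)

Y, L, Q, A, A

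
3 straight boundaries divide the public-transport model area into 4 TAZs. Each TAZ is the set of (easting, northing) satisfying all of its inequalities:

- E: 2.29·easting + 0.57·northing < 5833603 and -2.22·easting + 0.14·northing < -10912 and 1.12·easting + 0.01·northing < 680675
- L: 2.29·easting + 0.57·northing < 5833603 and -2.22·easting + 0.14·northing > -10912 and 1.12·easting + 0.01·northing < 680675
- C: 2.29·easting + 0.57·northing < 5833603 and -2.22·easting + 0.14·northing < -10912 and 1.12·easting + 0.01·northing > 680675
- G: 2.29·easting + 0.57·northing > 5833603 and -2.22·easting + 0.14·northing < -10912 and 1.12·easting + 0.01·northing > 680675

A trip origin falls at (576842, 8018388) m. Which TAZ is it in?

G

2.29·576842 + 0.57·8018388 = 5891449.340, which is > 5833603
-2.22·576842 + 0.14·8018388 = -158014.920, which is < -10912
1.12·576842 + 0.01·8018388 = 726246.920, which is > 680675
This sign pattern matches G.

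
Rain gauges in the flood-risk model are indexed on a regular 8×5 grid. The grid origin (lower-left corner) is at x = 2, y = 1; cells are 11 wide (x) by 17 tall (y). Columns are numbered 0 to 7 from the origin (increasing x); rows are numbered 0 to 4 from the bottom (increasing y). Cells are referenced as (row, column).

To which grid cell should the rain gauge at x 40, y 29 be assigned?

(1, 3)

Column index: ⌊(40 − 2) / 11⌋ = ⌊3.455⌋ = 3
Row offset from origin: ⌊(29 − 1) / 17⌋ = ⌊1.647⌋ = 1 → row 1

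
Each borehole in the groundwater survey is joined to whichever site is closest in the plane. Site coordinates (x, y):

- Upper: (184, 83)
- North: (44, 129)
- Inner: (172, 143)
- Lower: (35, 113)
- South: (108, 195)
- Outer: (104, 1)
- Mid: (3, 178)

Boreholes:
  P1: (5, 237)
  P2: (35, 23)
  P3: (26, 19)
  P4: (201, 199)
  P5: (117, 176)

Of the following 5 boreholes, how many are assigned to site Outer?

P1 → Mid
P2 → Outer
P3 → Outer
P4 → Inner
P5 → South
2 of the 5 go to Outer.

2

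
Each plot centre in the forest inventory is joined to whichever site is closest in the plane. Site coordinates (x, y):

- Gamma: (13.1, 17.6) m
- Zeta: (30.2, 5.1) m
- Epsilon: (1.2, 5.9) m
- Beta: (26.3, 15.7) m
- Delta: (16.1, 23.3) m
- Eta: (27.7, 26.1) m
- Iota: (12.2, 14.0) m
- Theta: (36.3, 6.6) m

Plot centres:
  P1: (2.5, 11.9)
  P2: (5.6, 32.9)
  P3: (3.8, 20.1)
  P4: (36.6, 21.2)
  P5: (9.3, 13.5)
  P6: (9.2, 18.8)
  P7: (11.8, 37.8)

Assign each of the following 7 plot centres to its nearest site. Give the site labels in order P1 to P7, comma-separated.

P1 → Epsilon (d²=37.69)
P2 → Delta (d²=202.41)
P3 → Gamma (d²=92.74)
P4 → Eta (d²=103.22)
P5 → Iota (d²=8.66)
P6 → Gamma (d²=16.65)
P7 → Delta (d²=228.74)

Epsilon, Delta, Gamma, Eta, Iota, Gamma, Delta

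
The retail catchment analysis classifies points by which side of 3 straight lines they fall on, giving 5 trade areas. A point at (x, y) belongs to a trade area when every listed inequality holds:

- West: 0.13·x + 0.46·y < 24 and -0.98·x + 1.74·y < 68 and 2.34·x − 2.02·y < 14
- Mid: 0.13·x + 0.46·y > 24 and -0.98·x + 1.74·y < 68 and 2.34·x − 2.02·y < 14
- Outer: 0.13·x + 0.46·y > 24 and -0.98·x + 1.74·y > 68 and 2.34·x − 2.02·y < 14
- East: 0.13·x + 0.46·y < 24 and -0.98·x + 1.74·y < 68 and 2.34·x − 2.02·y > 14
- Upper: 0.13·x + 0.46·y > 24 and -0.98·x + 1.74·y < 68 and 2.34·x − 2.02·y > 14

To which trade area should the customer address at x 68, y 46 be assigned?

Upper

0.13·68 + 0.46·46 = 30.000, which is > 24
-0.98·68 + 1.74·46 = 13.400, which is < 68
2.34·68 − 2.02·46 = 66.200, which is > 14
This sign pattern matches Upper.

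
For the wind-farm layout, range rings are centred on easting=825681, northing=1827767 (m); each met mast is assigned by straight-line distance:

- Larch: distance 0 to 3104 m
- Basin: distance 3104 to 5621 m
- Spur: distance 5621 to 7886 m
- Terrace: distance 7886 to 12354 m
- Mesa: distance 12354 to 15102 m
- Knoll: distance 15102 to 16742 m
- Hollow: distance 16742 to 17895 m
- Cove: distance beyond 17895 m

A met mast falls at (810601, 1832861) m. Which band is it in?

Knoll

Distance = √((810601−825681)² + (1832861−1827767)²) = √(227406400.000 + 25948836.000) = 15917.137 m.
15102 ≤ 15917.137 < 16742 → Knoll.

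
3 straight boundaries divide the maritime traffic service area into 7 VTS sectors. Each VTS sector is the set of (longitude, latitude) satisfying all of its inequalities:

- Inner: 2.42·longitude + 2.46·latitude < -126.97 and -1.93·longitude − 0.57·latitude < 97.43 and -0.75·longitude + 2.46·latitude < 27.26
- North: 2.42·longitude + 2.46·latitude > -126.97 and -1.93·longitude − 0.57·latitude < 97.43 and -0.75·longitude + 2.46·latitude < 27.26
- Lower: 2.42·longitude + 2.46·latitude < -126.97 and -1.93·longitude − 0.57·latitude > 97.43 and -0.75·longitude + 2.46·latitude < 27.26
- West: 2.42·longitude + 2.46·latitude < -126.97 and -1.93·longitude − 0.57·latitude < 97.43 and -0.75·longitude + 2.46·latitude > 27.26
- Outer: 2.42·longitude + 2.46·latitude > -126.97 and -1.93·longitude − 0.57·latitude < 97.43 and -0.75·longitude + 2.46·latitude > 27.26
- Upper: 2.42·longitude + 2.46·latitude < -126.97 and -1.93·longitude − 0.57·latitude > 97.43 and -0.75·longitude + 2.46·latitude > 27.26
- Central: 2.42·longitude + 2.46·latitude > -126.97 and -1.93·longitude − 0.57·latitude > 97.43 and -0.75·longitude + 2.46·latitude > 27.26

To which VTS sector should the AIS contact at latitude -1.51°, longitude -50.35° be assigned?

Central

2.42·-50.35 + 2.46·-1.51 = -125.562, which is > -126.97
-1.93·-50.35 − 0.57·-1.51 = 98.036, which is > 97.43
-0.75·-50.35 + 2.46·-1.51 = 34.048, which is > 27.26
This sign pattern matches Central.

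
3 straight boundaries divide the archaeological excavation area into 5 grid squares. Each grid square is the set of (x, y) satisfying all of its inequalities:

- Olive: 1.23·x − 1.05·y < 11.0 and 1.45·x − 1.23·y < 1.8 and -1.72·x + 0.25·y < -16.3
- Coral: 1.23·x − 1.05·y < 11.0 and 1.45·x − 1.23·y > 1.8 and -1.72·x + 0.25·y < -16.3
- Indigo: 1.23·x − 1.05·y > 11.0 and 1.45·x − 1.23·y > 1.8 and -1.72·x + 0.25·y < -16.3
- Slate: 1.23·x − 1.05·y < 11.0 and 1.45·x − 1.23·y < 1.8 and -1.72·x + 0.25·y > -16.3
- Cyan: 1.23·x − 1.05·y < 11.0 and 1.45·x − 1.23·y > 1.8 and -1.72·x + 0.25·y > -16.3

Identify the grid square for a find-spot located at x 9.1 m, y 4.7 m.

Cyan

1.23·9.1 − 1.05·4.7 = 6.258, which is < 11.0
1.45·9.1 − 1.23·4.7 = 7.414, which is > 1.8
-1.72·9.1 + 0.25·4.7 = -14.477, which is > -16.3
This sign pattern matches Cyan.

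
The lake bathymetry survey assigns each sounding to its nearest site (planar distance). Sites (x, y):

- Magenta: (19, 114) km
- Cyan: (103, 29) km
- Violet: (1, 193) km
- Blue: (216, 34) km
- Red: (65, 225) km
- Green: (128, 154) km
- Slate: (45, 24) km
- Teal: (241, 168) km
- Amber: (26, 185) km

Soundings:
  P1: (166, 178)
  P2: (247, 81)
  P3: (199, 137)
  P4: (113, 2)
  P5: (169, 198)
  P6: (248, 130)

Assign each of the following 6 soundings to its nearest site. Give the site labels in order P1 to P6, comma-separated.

Green, Blue, Teal, Cyan, Green, Teal

P1 → Green (d²=2020.00)
P2 → Blue (d²=3170.00)
P3 → Teal (d²=2725.00)
P4 → Cyan (d²=829.00)
P5 → Green (d²=3617.00)
P6 → Teal (d²=1493.00)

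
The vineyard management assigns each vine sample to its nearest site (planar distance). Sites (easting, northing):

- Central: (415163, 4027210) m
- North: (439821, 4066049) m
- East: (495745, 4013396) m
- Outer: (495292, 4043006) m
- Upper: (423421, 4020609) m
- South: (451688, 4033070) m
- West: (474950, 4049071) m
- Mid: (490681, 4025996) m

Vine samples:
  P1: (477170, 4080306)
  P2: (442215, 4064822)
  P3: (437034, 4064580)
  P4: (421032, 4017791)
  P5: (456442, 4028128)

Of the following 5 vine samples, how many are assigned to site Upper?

1

P1 → West
P2 → North
P3 → North
P4 → Upper
P5 → South
1 of the 5 goes to Upper.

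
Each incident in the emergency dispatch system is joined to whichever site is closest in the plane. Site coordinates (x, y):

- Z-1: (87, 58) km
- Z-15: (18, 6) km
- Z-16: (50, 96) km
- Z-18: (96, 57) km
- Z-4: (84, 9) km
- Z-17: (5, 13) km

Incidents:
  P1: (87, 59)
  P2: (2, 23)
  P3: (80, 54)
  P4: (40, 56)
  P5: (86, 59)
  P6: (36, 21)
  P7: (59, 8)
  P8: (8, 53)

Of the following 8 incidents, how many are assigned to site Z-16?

1

P1 → Z-1
P2 → Z-17
P3 → Z-1
P4 → Z-16
P5 → Z-1
P6 → Z-15
P7 → Z-4
P8 → Z-17
1 of the 8 goes to Z-16.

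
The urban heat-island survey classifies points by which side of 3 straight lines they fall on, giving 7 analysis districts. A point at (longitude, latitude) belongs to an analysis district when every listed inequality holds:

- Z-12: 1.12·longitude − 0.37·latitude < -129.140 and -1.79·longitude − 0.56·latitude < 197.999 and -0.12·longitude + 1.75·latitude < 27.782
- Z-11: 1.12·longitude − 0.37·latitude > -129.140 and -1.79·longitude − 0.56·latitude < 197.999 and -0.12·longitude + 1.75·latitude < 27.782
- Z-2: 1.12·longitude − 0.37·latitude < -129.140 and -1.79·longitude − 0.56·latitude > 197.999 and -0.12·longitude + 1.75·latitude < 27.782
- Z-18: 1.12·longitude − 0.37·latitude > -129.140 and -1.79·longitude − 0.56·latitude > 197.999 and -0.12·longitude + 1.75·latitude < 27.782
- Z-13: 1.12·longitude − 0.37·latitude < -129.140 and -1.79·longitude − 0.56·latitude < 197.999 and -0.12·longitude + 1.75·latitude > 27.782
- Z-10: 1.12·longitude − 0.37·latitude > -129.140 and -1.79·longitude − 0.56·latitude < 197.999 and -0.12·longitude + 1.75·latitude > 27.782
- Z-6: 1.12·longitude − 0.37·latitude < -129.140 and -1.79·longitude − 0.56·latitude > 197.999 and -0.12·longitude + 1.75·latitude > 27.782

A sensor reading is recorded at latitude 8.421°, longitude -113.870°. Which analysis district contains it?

1.12·-113.870 − 0.37·8.421 = -130.650, which is < -129.140
-1.79·-113.870 − 0.56·8.421 = 199.112, which is > 197.999
-0.12·-113.870 + 1.75·8.421 = 28.401, which is > 27.782
This sign pattern matches Z-6.

Z-6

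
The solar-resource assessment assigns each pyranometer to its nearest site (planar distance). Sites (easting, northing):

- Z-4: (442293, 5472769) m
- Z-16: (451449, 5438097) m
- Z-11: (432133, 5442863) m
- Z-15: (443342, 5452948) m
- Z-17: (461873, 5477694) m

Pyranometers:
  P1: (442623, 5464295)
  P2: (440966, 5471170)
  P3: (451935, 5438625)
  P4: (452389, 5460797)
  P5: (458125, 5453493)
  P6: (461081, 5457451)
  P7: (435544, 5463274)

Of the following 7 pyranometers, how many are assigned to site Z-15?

3

P1 → Z-4
P2 → Z-4
P3 → Z-16
P4 → Z-15
P5 → Z-15
P6 → Z-15
P7 → Z-4
3 of the 7 go to Z-15.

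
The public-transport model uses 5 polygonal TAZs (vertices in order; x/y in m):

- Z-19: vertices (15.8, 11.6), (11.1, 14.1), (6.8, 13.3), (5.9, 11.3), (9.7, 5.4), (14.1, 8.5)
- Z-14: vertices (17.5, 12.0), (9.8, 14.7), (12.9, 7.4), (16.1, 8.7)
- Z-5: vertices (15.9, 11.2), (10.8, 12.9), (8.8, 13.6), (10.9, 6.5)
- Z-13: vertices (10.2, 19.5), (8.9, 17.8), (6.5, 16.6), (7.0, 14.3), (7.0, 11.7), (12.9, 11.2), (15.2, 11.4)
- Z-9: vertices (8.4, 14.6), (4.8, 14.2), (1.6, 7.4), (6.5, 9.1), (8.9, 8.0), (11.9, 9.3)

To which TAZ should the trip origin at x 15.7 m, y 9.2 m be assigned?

Cast a ray rightward from (15.7, 9.2). For each polygon, the edges (by vertex number in listed order) whose endpoints lie on opposite sides of y = 9.2, where each meets that height, and whether that is right or left of the point:
Z-19: 4–5 at x≈7.25 (left), 6–1 at x≈14.48 (left) → 0 crossings.
Z-14: 2–3 at x≈12.14 (left), 4–1 at x≈16.31 (right) → 1 crossing.
Z-5: 3–4 at x≈10.10 (left), 4–1 at x≈13.77 (left) → 0 crossings.
Z-13: no edge straddles that height → 0 crossings.
Z-9: 2–3 at x≈2.45 (left), 5–6 at x≈11.67 (left) → 0 crossings.
Only Z-14 has an odd count, so the point is inside Z-14.

Z-14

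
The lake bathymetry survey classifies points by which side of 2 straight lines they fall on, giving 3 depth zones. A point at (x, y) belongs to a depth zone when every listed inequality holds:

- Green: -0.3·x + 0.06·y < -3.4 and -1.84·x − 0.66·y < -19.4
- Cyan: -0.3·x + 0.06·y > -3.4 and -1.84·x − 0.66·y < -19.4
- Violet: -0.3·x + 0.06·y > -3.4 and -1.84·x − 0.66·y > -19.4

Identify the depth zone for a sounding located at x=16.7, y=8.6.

Green

-0.3·16.7 + 0.06·8.6 = -4.494, which is < -3.4
-1.84·16.7 − 0.66·8.6 = -36.404, which is < -19.4
This sign pattern matches Green.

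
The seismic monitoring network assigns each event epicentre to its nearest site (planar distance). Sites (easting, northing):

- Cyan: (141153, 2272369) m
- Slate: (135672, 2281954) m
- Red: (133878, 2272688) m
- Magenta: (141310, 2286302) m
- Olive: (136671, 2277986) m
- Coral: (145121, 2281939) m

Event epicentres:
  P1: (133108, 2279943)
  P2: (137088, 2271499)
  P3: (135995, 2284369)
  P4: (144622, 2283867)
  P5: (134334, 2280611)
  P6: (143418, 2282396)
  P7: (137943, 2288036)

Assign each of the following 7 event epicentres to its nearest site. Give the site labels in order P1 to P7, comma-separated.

Slate, Red, Slate, Coral, Slate, Coral, Magenta

P1 → Slate (d²=10618217.00)
P2 → Red (d²=11717821.00)
P3 → Slate (d²=5936554.00)
P4 → Coral (d²=3966185.00)
P5 → Slate (d²=3593893.00)
P6 → Coral (d²=3109058.00)
P7 → Magenta (d²=14343445.00)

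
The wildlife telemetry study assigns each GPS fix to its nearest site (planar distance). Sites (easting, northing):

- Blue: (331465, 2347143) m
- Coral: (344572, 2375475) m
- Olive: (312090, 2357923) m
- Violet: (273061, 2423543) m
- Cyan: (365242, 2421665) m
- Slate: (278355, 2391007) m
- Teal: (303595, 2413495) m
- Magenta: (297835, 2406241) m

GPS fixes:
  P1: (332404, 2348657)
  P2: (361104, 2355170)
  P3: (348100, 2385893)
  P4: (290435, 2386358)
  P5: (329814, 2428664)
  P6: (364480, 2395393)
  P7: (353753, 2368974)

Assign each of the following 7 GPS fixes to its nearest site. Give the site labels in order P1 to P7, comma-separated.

Blue, Coral, Coral, Slate, Teal, Cyan, Coral

P1 → Blue (d²=3173917.00)
P2 → Coral (d²=685600049.00)
P3 → Coral (d²=120981508.00)
P4 → Slate (d²=167539601.00)
P5 → Teal (d²=917534522.00)
P6 → Cyan (d²=690798628.00)
P7 → Coral (d²=126553762.00)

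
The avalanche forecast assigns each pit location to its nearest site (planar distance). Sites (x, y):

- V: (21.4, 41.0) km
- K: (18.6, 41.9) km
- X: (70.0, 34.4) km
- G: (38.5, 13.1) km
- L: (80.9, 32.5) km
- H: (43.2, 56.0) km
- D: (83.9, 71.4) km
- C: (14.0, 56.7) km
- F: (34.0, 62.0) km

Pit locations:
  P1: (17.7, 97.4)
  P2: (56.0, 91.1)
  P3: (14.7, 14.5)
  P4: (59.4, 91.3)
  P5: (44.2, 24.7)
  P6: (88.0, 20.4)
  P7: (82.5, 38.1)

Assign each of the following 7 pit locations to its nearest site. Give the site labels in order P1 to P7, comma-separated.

F, D, G, D, G, L, L

P1 → F (d²=1518.85)
P2 → D (d²=1166.50)
P3 → G (d²=568.40)
P4 → D (d²=996.26)
P5 → G (d²=167.05)
P6 → L (d²=196.82)
P7 → L (d²=33.92)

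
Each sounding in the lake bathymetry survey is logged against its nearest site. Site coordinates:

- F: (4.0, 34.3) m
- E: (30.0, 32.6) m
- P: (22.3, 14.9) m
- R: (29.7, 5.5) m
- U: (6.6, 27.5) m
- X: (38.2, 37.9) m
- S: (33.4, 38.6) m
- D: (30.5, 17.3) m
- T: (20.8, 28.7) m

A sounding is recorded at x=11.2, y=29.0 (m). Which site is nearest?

Squared distances to each site:
F: 79.930; E: 366.400; P: 322.020; R: 894.500; U: 23.410; X: 808.210; S: 585.000; D: 509.380; T: 92.250.
Minimum at U.

U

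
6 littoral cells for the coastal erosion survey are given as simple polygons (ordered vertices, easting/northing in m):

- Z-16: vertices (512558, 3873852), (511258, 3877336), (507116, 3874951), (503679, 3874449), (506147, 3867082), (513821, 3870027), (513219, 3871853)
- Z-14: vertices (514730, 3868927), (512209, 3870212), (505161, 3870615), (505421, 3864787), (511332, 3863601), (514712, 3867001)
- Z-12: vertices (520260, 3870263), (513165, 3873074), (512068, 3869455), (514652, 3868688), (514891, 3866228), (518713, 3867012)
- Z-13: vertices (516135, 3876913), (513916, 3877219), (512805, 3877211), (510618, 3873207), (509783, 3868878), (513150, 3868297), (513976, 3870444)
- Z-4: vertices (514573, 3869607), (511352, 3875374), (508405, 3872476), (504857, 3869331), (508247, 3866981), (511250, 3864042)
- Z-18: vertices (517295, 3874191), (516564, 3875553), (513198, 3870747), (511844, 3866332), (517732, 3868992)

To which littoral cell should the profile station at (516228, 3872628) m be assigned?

Z-18

Cast a ray rightward from (516228, 3872628). For each polygon, the edges (by vertex number in listed order) whose endpoints lie on opposite sides of northing = 3872628, where each meets that height, and whether that is right or left of the point:
Z-16: 4–5 at easting≈504289.0 (left), 7–1 at easting≈512962.7 (left) → 0 crossings.
Z-14: no edge straddles that height → 0 crossings.
Z-12: 1–2 at easting≈514290.7 (left), 2–3 at easting≈513029.8 (left) → 0 crossings.
Z-13: 4–5 at easting≈510506.3 (left), 7–1 at easting≈514704.9 (left) → 0 crossings.
Z-4: 1–2 at easting≈512885.7 (left), 2–3 at easting≈508559.6 (left) → 0 crossings.
Z-18: 2–3 at easting≈514515.4 (left), 5–1 at easting≈517426.4 (right) → 1 crossing.
Only Z-18 has an odd count, so the point is inside Z-18.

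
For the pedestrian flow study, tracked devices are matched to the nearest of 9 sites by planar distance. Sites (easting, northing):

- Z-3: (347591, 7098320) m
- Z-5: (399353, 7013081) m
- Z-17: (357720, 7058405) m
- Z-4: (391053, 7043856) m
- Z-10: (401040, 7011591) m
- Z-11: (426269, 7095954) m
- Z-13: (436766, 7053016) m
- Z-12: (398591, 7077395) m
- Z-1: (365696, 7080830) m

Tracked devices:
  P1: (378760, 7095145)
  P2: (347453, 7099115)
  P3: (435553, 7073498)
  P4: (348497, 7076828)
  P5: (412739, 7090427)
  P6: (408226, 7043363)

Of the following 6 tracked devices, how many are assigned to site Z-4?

P1 → Z-1
P2 → Z-3
P3 → Z-13
P4 → Z-1
P5 → Z-11
P6 → Z-4
1 of the 6 goes to Z-4.

1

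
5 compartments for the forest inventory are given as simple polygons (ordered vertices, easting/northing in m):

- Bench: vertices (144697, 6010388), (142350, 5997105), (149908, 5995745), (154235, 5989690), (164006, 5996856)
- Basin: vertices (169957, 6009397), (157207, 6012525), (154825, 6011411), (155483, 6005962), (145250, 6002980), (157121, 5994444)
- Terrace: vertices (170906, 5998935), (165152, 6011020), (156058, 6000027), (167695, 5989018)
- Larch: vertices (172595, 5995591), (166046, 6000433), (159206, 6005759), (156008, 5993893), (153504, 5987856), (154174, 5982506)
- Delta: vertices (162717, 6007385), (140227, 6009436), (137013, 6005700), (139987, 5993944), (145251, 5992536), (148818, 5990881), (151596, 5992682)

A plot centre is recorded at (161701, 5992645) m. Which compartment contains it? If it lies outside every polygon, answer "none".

Cast a ray rightward from (161701, 5992645). For each polygon, the edges (by vertex number in listed order) whose endpoints lie on opposite sides of northing = 5992645, where each meets that height, and whether that is right or left of the point:
Bench: 3–4 at easting≈152123.3 (left), 4–5 at easting≈158264.2 (left) → 0 crossings.
Basin: no edge straddles that height → 0 crossings.
Terrace: 3–4 at easting≈163861.1 (right), 4–1 at easting≈168869.4 (right) → 2 crossings.
Larch: 4–5 at easting≈155490.4 (left), 6–1 at easting≈168447.6 (right) → 1 crossing.
Delta: 4–5 at easting≈144843.5 (left), 6–7 at easting≈151538.9 (left) → 0 crossings.
Only Larch has an odd count, so the point is inside Larch.

Larch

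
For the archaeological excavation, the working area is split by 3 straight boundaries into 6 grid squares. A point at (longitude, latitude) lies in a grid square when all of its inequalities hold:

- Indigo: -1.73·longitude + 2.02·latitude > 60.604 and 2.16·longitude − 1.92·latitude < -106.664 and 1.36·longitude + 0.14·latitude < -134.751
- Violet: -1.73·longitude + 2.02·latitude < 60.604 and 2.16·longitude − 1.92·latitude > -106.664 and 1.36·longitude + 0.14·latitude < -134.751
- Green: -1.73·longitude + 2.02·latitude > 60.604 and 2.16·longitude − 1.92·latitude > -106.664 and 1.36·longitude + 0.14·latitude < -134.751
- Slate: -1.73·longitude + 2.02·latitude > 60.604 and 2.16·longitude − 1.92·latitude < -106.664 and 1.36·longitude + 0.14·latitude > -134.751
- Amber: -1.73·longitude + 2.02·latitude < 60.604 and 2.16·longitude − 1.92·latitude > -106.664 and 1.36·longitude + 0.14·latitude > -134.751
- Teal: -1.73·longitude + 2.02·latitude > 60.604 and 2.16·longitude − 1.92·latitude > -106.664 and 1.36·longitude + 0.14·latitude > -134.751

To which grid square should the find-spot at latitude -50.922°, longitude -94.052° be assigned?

Violet

-1.73·-94.052 + 2.02·-50.922 = 59.848, which is < 60.604
2.16·-94.052 − 1.92·-50.922 = -105.382, which is > -106.664
1.36·-94.052 + 0.14·-50.922 = -135.040, which is < -134.751
This sign pattern matches Violet.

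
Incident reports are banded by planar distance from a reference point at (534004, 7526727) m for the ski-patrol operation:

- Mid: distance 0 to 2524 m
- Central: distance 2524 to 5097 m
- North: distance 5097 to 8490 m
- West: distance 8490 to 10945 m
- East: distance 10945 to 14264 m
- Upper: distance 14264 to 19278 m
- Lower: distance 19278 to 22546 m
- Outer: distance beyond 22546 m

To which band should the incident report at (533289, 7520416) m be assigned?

North

Distance = √((533289−534004)² + (7520416−7526727)²) = √(511225.000 + 39828721.000) = 6351.374 m.
5097 ≤ 6351.374 < 8490 → North.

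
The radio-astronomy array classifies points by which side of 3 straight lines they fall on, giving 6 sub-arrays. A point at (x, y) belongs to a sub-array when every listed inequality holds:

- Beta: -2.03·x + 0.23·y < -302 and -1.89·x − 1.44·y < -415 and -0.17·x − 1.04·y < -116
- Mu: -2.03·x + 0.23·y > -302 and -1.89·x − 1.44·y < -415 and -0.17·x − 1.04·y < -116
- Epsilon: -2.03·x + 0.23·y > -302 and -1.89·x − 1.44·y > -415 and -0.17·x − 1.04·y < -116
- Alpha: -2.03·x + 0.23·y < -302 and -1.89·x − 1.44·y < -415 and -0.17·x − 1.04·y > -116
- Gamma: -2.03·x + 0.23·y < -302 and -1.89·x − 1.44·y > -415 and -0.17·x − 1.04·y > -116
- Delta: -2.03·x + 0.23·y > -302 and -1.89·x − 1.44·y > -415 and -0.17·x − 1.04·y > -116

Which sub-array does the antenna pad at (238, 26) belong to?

Alpha

-2.03·238 + 0.23·26 = -477.160, which is < -302
-1.89·238 − 1.44·26 = -487.260, which is < -415
-0.17·238 − 1.04·26 = -67.500, which is > -116
This sign pattern matches Alpha.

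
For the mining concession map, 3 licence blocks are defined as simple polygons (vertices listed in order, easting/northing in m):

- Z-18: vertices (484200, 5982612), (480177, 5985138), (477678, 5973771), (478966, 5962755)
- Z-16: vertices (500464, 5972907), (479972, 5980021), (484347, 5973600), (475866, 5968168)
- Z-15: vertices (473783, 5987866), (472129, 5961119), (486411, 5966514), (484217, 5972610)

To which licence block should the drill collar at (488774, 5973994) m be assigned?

Cast a ray rightward from (488774, 5973994). For each polygon, the edges (by vertex number in listed order) whose endpoints lie on opposite sides of northing = 5973994, where each meets that height, and whether that is right or left of the point:
Z-18: 2–3 at easting≈477727.0 (left), 4–1 at easting≈481928.4 (left) → 0 crossings.
Z-16: 1–2 at easting≈497332.9 (right), 2–3 at easting≈484078.5 (left) → 1 crossing.
Z-15: 1–2 at easting≈472925.2 (left), 4–1 at easting≈483270.4 (left) → 0 crossings.
Only Z-16 has an odd count, so the point is inside Z-16.

Z-16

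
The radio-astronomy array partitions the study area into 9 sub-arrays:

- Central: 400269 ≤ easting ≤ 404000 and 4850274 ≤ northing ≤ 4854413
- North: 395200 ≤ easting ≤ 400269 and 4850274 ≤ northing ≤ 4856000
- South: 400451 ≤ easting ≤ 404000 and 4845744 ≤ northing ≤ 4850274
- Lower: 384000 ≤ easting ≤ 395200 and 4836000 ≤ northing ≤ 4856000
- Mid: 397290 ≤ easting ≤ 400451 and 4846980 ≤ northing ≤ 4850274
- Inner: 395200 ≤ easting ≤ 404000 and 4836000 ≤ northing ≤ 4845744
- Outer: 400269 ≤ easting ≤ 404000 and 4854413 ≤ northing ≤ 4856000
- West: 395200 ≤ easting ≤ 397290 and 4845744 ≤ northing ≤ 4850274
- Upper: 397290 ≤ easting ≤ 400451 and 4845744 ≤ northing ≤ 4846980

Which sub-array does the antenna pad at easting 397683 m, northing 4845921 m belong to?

The point has easting = 397683 and northing = 4845921.
Only Upper satisfies 397290 ≤ easting ≤ 400451 and 4845744 ≤ northing ≤ 4846980.

Upper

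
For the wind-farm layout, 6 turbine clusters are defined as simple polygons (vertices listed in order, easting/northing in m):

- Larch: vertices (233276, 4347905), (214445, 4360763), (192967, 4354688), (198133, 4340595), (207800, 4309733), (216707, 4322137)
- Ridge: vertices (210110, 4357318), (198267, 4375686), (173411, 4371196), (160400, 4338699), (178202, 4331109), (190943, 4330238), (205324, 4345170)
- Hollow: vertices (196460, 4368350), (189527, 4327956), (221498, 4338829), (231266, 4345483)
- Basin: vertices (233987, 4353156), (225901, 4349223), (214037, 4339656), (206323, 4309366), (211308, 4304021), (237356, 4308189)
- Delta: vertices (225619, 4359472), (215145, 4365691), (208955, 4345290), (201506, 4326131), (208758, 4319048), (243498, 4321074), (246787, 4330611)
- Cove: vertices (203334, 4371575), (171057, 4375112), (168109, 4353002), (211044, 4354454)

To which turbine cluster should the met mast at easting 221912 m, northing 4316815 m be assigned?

Basin

Cast a ray rightward from (221912, 4316815). For each polygon, the edges (by vertex number in listed order) whose endpoints lie on opposite sides of northing = 4316815, where each meets that height, and whether that is right or left of the point:
Larch: 4–5 at easting≈205581.7 (left), 5–6 at easting≈212885.4 (left) → 0 crossings.
Ridge: no edge straddles that height → 0 crossings.
Hollow: no edge straddles that height → 0 crossings.
Basin: 3–4 at easting≈208220.0 (left), 6–1 at easting≈236709.7 (right) → 1 crossing.
Delta: no edge straddles that height → 0 crossings.
Cove: no edge straddles that height → 0 crossings.
Only Basin has an odd count, so the point is inside Basin.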